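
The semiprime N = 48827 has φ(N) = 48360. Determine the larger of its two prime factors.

311

φ(n) = (p−1)(q−1) = n − (p+q) + 1, so p + q = 48827 − 48360 + 1 = 468.
p and q are the roots of t² − 468t + 48827 = 0.
Discriminant: 468² − 4·48827 = 219024 − 195308 = 23716; √23716 = 154.
q = (468 − 154)/2 = 157, p = (468 + 154)/2 = 311.
Check: 157 · 311 = 48827.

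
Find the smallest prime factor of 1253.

1253 is odd.
Digit sum 11, not divisible by 3.
Ends in 3: not divisible by 5.
7: 1253 = 7·179

7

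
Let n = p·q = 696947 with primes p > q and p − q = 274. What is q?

Since p = q + 274, we have 696947 = q(q + 274), so q² + 274q − 696947 = 0.
Discriminant: 274² + 4·696947 = 75076 + 2787788 = 2862864; √2862864 = 1692.
q = (−274 + 1692)/2 = 709, and p = q + 274 = 983.
Check: 709 · 983 = 696947.

709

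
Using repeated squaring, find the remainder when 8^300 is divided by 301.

8^1 ≡ 8 (mod 301)
8^2 ≡ 8^2 = 64 ≡ 64 (mod 301)
8^4 ≡ 64^2 = 4096 ≡ 183 (mod 301)
8^8 ≡ 183^2 = 33489 ≡ 78 (mod 301)
8^16 ≡ 78^2 = 6084 ≡ 64 (mod 301)
8^32 ≡ 64^2 = 4096 ≡ 183 (mod 301)
8^64 ≡ 183^2 = 33489 ≡ 78 (mod 301)
8^128 ≡ 78^2 = 6084 ≡ 64 (mod 301)
8^256 ≡ 64^2 = 4096 ≡ 183 (mod 301)
300 = 256 + 32 + 8 + 4 in binary powers of 2.
So 8^300 ≡ 183 · 183 · 78 · 183 ≡ 274 (mod 301).
Since 274 ≠ 1, base 8 is a Fermat witness: 301 is composite.

274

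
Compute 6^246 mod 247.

64

6^1 ≡ 6 (mod 247)
6^2 ≡ 6^2 = 36 ≡ 36 (mod 247)
6^4 ≡ 36^2 = 1296 ≡ 61 (mod 247)
6^8 ≡ 61^2 = 3721 ≡ 16 (mod 247)
6^16 ≡ 16^2 = 256 ≡ 9 (mod 247)
6^32 ≡ 9^2 = 81 ≡ 81 (mod 247)
6^64 ≡ 81^2 = 6561 ≡ 139 (mod 247)
6^128 ≡ 139^2 = 19321 ≡ 55 (mod 247)
246 = 128 + 64 + 32 + 16 + 4 + 2 in binary powers of 2.
So 6^246 ≡ 55 · 139 · 81 · 9 · 61 · 36 ≡ 64 (mod 247).
Since 64 ≠ 1, base 6 is a Fermat witness: 247 is composite.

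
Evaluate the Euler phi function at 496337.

Factor: 496337 = 19 · 151 · 173.
φ(496337) = (19−1) · (151−1) · (173−1) = 18 · 150 · 172 = 464400.

464400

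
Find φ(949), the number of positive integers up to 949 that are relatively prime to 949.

864

Factor: 949 = 13 · 73.
φ(949) = (13−1) · (73−1) = 12 · 72 = 864.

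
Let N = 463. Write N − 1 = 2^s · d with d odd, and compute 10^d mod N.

463 − 1 = 462 = 2^1 · 231, so d = 231.
10^1 ≡ 10 (mod 463)
10^2 ≡ 10^2 = 100 ≡ 100 (mod 463)
10^4 ≡ 100^2 = 10000 ≡ 277 (mod 463)
10^8 ≡ 277^2 = 76729 ≡ 334 (mod 463)
10^16 ≡ 334^2 = 111556 ≡ 436 (mod 463)
10^32 ≡ 436^2 = 190096 ≡ 266 (mod 463)
10^64 ≡ 266^2 = 70756 ≡ 380 (mod 463)
10^128 ≡ 380^2 = 144400 ≡ 407 (mod 463)
231 = 128 + 64 + 32 + 4 + 2 + 1 in binary powers of 2.
So 10^231 ≡ 407 · 380 · 266 · 277 · 100 · 10 ≡ 462 (mod 463).
Since 10^d ≡ 462 (mod 463), base 10 does not prove 463 composite.

462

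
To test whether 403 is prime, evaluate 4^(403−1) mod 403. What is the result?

4^1 ≡ 4 (mod 403)
4^2 ≡ 4^2 = 16 ≡ 16 (mod 403)
4^4 ≡ 16^2 = 256 ≡ 256 (mod 403)
4^8 ≡ 256^2 = 65536 ≡ 250 (mod 403)
4^16 ≡ 250^2 = 62500 ≡ 35 (mod 403)
4^32 ≡ 35^2 = 1225 ≡ 16 (mod 403)
4^64 ≡ 16^2 = 256 ≡ 256 (mod 403)
4^128 ≡ 256^2 = 65536 ≡ 250 (mod 403)
4^256 ≡ 250^2 = 62500 ≡ 35 (mod 403)
402 = 256 + 128 + 16 + 2 in binary powers of 2.
So 4^402 ≡ 35 · 250 · 35 · 16 ≡ 326 (mod 403).
Since 326 ≠ 1, base 4 is a Fermat witness: 403 is composite.

326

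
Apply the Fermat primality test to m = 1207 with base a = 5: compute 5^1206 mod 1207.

5^1 ≡ 5 (mod 1207)
5^2 ≡ 5^2 = 25 ≡ 25 (mod 1207)
5^4 ≡ 25^2 = 625 ≡ 625 (mod 1207)
5^8 ≡ 625^2 = 390625 ≡ 764 (mod 1207)
5^16 ≡ 764^2 = 583696 ≡ 715 (mod 1207)
5^32 ≡ 715^2 = 511225 ≡ 664 (mod 1207)
5^64 ≡ 664^2 = 440896 ≡ 341 (mod 1207)
5^128 ≡ 341^2 = 116281 ≡ 409 (mod 1207)
5^256 ≡ 409^2 = 167281 ≡ 715 (mod 1207)
5^512 ≡ 715^2 = 511225 ≡ 664 (mod 1207)
5^1024 ≡ 664^2 = 440896 ≡ 341 (mod 1207)
1206 = 1024 + 128 + 32 + 16 + 4 + 2 in binary powers of 2.
So 5^1206 ≡ 341 · 409 · 664 · 715 · 625 · 25 ≡ 1141 (mod 1207).
Since 1141 ≠ 1, base 5 is a Fermat witness: 1207 is composite.

1141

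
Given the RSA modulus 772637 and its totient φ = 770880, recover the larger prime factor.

φ(n) = (p−1)(q−1) = n − (p+q) + 1, so p + q = 772637 − 770880 + 1 = 1758.
p and q are the roots of t² − 1758t + 772637 = 0.
Discriminant: 1758² − 4·772637 = 3090564 − 3090548 = 16; √16 = 4.
q = (1758 − 4)/2 = 877, p = (1758 + 4)/2 = 881.
Check: 877 · 881 = 772637.

881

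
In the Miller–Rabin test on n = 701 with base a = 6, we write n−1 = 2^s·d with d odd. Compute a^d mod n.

700

701 − 1 = 700 = 2^2 · 175, so d = 175.
6^1 ≡ 6 (mod 701)
6^2 ≡ 6^2 = 36 ≡ 36 (mod 701)
6^4 ≡ 36^2 = 1296 ≡ 595 (mod 701)
6^8 ≡ 595^2 = 354025 ≡ 20 (mod 701)
6^16 ≡ 20^2 = 400 ≡ 400 (mod 701)
6^32 ≡ 400^2 = 160000 ≡ 172 (mod 701)
6^64 ≡ 172^2 = 29584 ≡ 142 (mod 701)
6^128 ≡ 142^2 = 20164 ≡ 536 (mod 701)
175 = 128 + 32 + 8 + 4 + 2 + 1 in binary powers of 2.
So 6^175 ≡ 536 · 172 · 20 · 595 · 36 · 6 ≡ 700 (mod 701).
Since 6^d ≡ 700 (mod 701), base 6 does not prove 701 composite.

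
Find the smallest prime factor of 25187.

89

25187 is odd.
Digit sum 23, not divisible by 3.
Ends in 7: not divisible by 5.
7: 25187 = 7·3598 + 1
11: 25187 = 11·2289 + 8
13: 25187 = 13·1937 + 6
17: 25187 = 17·1481 + 10
19: 25187 = 19·1325 + 12
23: 25187 = 23·1095 + 2
29: 25187 = 29·868 + 15
31: 25187 = 31·812 + 15
37: 25187 = 37·680 + 27
41: 25187 = 41·614 + 13
43: 25187 = 43·585 + 32
47: 25187 = 47·535 + 42
53: 25187 = 53·475 + 12
59: 25187 = 59·426 + 53
61: 25187 = 61·412 + 55
67: 25187 = 67·375 + 62
71: 25187 = 71·354 + 53
73: 25187 = 73·345 + 2
79: 25187 = 79·318 + 65
83: 25187 = 83·303 + 38
89: 25187 = 89·283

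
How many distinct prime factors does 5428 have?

3

5428 = 2^2 · 1357
1357 = 23 · 59
5428 = 2^2 · 23 · 59, which has 3 distinct prime factors.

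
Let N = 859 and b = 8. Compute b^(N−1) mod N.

8^1 ≡ 8 (mod 859)
8^2 ≡ 8^2 = 64 ≡ 64 (mod 859)
8^4 ≡ 64^2 = 4096 ≡ 660 (mod 859)
8^8 ≡ 660^2 = 435600 ≡ 87 (mod 859)
8^16 ≡ 87^2 = 7569 ≡ 697 (mod 859)
8^32 ≡ 697^2 = 485809 ≡ 474 (mod 859)
8^64 ≡ 474^2 = 224676 ≡ 477 (mod 859)
8^128 ≡ 477^2 = 227529 ≡ 753 (mod 859)
8^256 ≡ 753^2 = 567009 ≡ 69 (mod 859)
8^512 ≡ 69^2 = 4761 ≡ 466 (mod 859)
858 = 512 + 256 + 64 + 16 + 8 + 2 in binary powers of 2.
So 8^858 ≡ 466 · 69 · 477 · 697 · 87 · 64 ≡ 1 (mod 859).
Since the result is 1, base 8 gives no evidence that 859 is composite.

1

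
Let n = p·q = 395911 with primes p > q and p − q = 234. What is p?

757

Since p = q + 234, we have 395911 = q(q + 234), so q² + 234q − 395911 = 0.
Discriminant: 234² + 4·395911 = 54756 + 1583644 = 1638400; √1638400 = 1280.
q = (−234 + 1280)/2 = 523, and p = q + 234 = 757.
Check: 523 · 757 = 395911.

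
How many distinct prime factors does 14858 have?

4

14858 = 2 · 7429
7429 = 17 · 437
437 = 19 · 23
14858 = 2 · 17 · 19 · 23, which has 4 distinct prime factors.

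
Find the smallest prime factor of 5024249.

43

5024249 is odd.
Digit sum 26, not divisible by 3.
Ends in 9: not divisible by 5.
7: 5024249 = 7·717749 + 6
11: 5024249 = 11·456749 + 10
13: 5024249 = 13·386480 + 9
17: 5024249 = 17·295544 + 1
19: 5024249 = 19·264434 + 3
23: 5024249 = 23·218445 + 14
29: 5024249 = 29·173249 + 28
31: 5024249 = 31·162072 + 17
37: 5024249 = 37·135790 + 19
41: 5024249 = 41·122542 + 27
43: 5024249 = 43·116843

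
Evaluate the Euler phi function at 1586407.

1545600

Factor: 1586407 = 101 · 113 · 139.
φ(1586407) = (101−1) · (113−1) · (139−1) = 100 · 112 · 138 = 1545600.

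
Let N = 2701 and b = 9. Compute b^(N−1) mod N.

1

9^1 ≡ 9 (mod 2701)
9^2 ≡ 9^2 = 81 ≡ 81 (mod 2701)
9^4 ≡ 81^2 = 6561 ≡ 1159 (mod 2701)
9^8 ≡ 1159^2 = 1343281 ≡ 884 (mod 2701)
9^16 ≡ 884^2 = 781456 ≡ 867 (mod 2701)
9^32 ≡ 867^2 = 751689 ≡ 811 (mod 2701)
9^64 ≡ 811^2 = 657721 ≡ 1378 (mod 2701)
9^128 ≡ 1378^2 = 1898884 ≡ 81 (mod 2701)
9^256 ≡ 81^2 = 6561 ≡ 1159 (mod 2701)
9^512 ≡ 1159^2 = 1343281 ≡ 884 (mod 2701)
9^1024 ≡ 884^2 = 781456 ≡ 867 (mod 2701)
9^2048 ≡ 867^2 = 751689 ≡ 811 (mod 2701)
2700 = 2048 + 512 + 128 + 8 + 4 in binary powers of 2.
So 9^2700 ≡ 811 · 884 · 81 · 884 · 1159 ≡ 1 (mod 2701).
Since the result is 1, base 9 gives no evidence that 2701 is composite.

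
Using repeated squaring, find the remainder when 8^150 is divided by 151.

1

8^1 ≡ 8 (mod 151)
8^2 ≡ 8^2 = 64 ≡ 64 (mod 151)
8^4 ≡ 64^2 = 4096 ≡ 19 (mod 151)
8^8 ≡ 19^2 = 361 ≡ 59 (mod 151)
8^16 ≡ 59^2 = 3481 ≡ 8 (mod 151)
8^32 ≡ 8^2 = 64 ≡ 64 (mod 151)
8^64 ≡ 64^2 = 4096 ≡ 19 (mod 151)
8^128 ≡ 19^2 = 361 ≡ 59 (mod 151)
150 = 128 + 16 + 4 + 2 in binary powers of 2.
So 8^150 ≡ 59 · 8 · 19 · 64 ≡ 1 (mod 151).
Since the result is 1, base 8 gives no evidence that 151 is composite.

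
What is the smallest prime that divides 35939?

35939 is odd.
Digit sum 29, not divisible by 3.
Ends in 9: not divisible by 5.
7: 35939 = 7·5134 + 1
11: 35939 = 11·3267 + 2
13: 35939 = 13·2764 + 7
17: 35939 = 17·2114 + 1
19: 35939 = 19·1891 + 10
23: 35939 = 23·1562 + 13
29: 35939 = 29·1239 + 8
31: 35939 = 31·1159 + 10
37: 35939 = 37·971 + 12
41: 35939 = 41·876 + 23
43: 35939 = 43·835 + 34
47: 35939 = 47·764 + 31
53: 35939 = 53·678 + 5
59: 35939 = 59·609 + 8
61: 35939 = 61·589 + 10
67: 35939 = 67·536 + 27
71: 35939 = 71·506 + 13
73: 35939 = 73·492 + 23
79: 35939 = 79·454 + 73
83: 35939 = 83·433

83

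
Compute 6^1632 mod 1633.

1549

6^1 ≡ 6 (mod 1633)
6^2 ≡ 6^2 = 36 ≡ 36 (mod 1633)
6^4 ≡ 36^2 = 1296 ≡ 1296 (mod 1633)
6^8 ≡ 1296^2 = 1679616 ≡ 892 (mod 1633)
6^16 ≡ 892^2 = 795664 ≡ 393 (mod 1633)
6^32 ≡ 393^2 = 154449 ≡ 947 (mod 1633)
6^64 ≡ 947^2 = 896809 ≡ 292 (mod 1633)
6^128 ≡ 292^2 = 85264 ≡ 348 (mod 1633)
6^256 ≡ 348^2 = 121104 ≡ 262 (mod 1633)
6^512 ≡ 262^2 = 68644 ≡ 58 (mod 1633)
6^1024 ≡ 58^2 = 3364 ≡ 98 (mod 1633)
1632 = 1024 + 512 + 64 + 32 in binary powers of 2.
So 6^1632 ≡ 98 · 58 · 292 · 947 ≡ 1549 (mod 1633).
Since 1549 ≠ 1, base 6 is a Fermat witness: 1633 is composite.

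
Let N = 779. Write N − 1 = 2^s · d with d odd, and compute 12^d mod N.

768

779 − 1 = 778 = 2^1 · 389, so d = 389.
12^1 ≡ 12 (mod 779)
12^2 ≡ 12^2 = 144 ≡ 144 (mod 779)
12^4 ≡ 144^2 = 20736 ≡ 482 (mod 779)
12^8 ≡ 482^2 = 232324 ≡ 182 (mod 779)
12^16 ≡ 182^2 = 33124 ≡ 406 (mod 779)
12^32 ≡ 406^2 = 164836 ≡ 467 (mod 779)
12^64 ≡ 467^2 = 218089 ≡ 748 (mod 779)
12^128 ≡ 748^2 = 559504 ≡ 182 (mod 779)
12^256 ≡ 182^2 = 33124 ≡ 406 (mod 779)
389 = 256 + 128 + 4 + 1 in binary powers of 2.
So 12^389 ≡ 406 · 182 · 482 · 12 ≡ 768 (mod 779).
Squaring chain: 768; never reaches −1, so base 12 is a Miller–Rabin witness that 779 is composite.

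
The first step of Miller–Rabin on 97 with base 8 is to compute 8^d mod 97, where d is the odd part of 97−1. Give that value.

27

97 − 1 = 96 = 2^5 · 3, so d = 3.
8^1 ≡ 8 (mod 97)
8^2 ≡ 8^2 = 64 ≡ 64 (mod 97)
3 = 2 + 1 in binary powers of 2.
So 8^3 ≡ 64 · 8 ≡ 27 (mod 97).
Squaring chain: 27 → 50 → 75 → 96 → 1; reaches −1, so base 8 does not prove 97 composite.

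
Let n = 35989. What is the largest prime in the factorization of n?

73

35989 = 17 · 2117
2117 = 29 · 73
73 is prime.
So 35989 = 17 · 29 · 73; the largest prime factor is 73.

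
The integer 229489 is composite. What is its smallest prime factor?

229489 is odd.
Digit sum 34, not divisible by 3.
Ends in 9: not divisible by 5.
7: 229489 = 7·32784 + 1
11: 229489 = 11·20862 + 7
13: 229489 = 13·17653

13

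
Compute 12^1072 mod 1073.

900

12^1 ≡ 12 (mod 1073)
12^2 ≡ 12^2 = 144 ≡ 144 (mod 1073)
12^4 ≡ 144^2 = 20736 ≡ 349 (mod 1073)
12^8 ≡ 349^2 = 121801 ≡ 552 (mod 1073)
12^16 ≡ 552^2 = 304704 ≡ 1045 (mod 1073)
12^32 ≡ 1045^2 = 1092025 ≡ 784 (mod 1073)
12^64 ≡ 784^2 = 614656 ≡ 900 (mod 1073)
12^128 ≡ 900^2 = 810000 ≡ 958 (mod 1073)
12^256 ≡ 958^2 = 917764 ≡ 349 (mod 1073)
12^512 ≡ 349^2 = 121801 ≡ 552 (mod 1073)
12^1024 ≡ 552^2 = 304704 ≡ 1045 (mod 1073)
1072 = 1024 + 32 + 16 in binary powers of 2.
So 12^1072 ≡ 1045 · 784 · 1045 ≡ 900 (mod 1073).
Since 900 ≠ 1, base 12 is a Fermat witness: 1073 is composite.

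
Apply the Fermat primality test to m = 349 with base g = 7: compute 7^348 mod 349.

7^1 ≡ 7 (mod 349)
7^2 ≡ 7^2 = 49 ≡ 49 (mod 349)
7^4 ≡ 49^2 = 2401 ≡ 307 (mod 349)
7^8 ≡ 307^2 = 94249 ≡ 19 (mod 349)
7^16 ≡ 19^2 = 361 ≡ 12 (mod 349)
7^32 ≡ 12^2 = 144 ≡ 144 (mod 349)
7^64 ≡ 144^2 = 20736 ≡ 145 (mod 349)
7^128 ≡ 145^2 = 21025 ≡ 85 (mod 349)
7^256 ≡ 85^2 = 7225 ≡ 245 (mod 349)
348 = 256 + 64 + 16 + 8 + 4 in binary powers of 2.
So 7^348 ≡ 245 · 145 · 12 · 19 · 307 ≡ 1 (mod 349).
Since the result is 1, base 7 gives no evidence that 349 is composite.

1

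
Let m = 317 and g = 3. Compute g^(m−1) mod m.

1

3^1 ≡ 3 (mod 317)
3^2 ≡ 3^2 = 9 ≡ 9 (mod 317)
3^4 ≡ 9^2 = 81 ≡ 81 (mod 317)
3^8 ≡ 81^2 = 6561 ≡ 221 (mod 317)
3^16 ≡ 221^2 = 48841 ≡ 23 (mod 317)
3^32 ≡ 23^2 = 529 ≡ 212 (mod 317)
3^64 ≡ 212^2 = 44944 ≡ 247 (mod 317)
3^128 ≡ 247^2 = 61009 ≡ 145 (mod 317)
3^256 ≡ 145^2 = 21025 ≡ 103 (mod 317)
316 = 256 + 32 + 16 + 8 + 4 in binary powers of 2.
So 3^316 ≡ 103 · 212 · 23 · 221 · 81 ≡ 1 (mod 317).
Since the result is 1, base 3 gives no evidence that 317 is composite.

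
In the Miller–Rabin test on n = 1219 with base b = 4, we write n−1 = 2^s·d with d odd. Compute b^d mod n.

785

1219 − 1 = 1218 = 2^1 · 609, so d = 609.
4^1 ≡ 4 (mod 1219)
4^2 ≡ 4^2 = 16 ≡ 16 (mod 1219)
4^4 ≡ 16^2 = 256 ≡ 256 (mod 1219)
4^8 ≡ 256^2 = 65536 ≡ 929 (mod 1219)
4^16 ≡ 929^2 = 863041 ≡ 1208 (mod 1219)
4^32 ≡ 1208^2 = 1459264 ≡ 121 (mod 1219)
4^64 ≡ 121^2 = 14641 ≡ 13 (mod 1219)
4^128 ≡ 13^2 = 169 ≡ 169 (mod 1219)
4^256 ≡ 169^2 = 28561 ≡ 524 (mod 1219)
4^512 ≡ 524^2 = 274576 ≡ 301 (mod 1219)
609 = 512 + 64 + 32 + 1 in binary powers of 2.
So 4^609 ≡ 301 · 13 · 121 · 4 ≡ 785 (mod 1219).
Squaring chain: 785; never reaches −1, so base 4 is a Miller–Rabin witness that 1219 is composite.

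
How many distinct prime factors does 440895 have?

440895 = 3 · 146965
146965 = 5 · 29393
29393 = 7 · 4199
4199 = 13 · 323
323 = 17 · 19
440895 = 3 · 5 · 7 · 13 · 17 · 19, which has 6 distinct prime factors.

6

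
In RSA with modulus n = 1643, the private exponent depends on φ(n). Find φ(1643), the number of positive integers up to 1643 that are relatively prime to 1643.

Factor: 1643 = 31 · 53.
φ(1643) = (31−1) · (53−1) = 30 · 52 = 1560.

1560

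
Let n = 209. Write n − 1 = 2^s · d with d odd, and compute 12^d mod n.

209 − 1 = 208 = 2^4 · 13, so d = 13.
12^1 ≡ 12 (mod 209)
12^2 ≡ 12^2 = 144 ≡ 144 (mod 209)
12^4 ≡ 144^2 = 20736 ≡ 45 (mod 209)
12^8 ≡ 45^2 = 2025 ≡ 144 (mod 209)
13 = 8 + 4 + 1 in binary powers of 2.
So 12^13 ≡ 144 · 45 · 12 ≡ 12 (mod 209).
Squaring chain: 12 → 144 → 45 → 144; never reaches −1, so base 12 is a Miller–Rabin witness that 209 is composite.

12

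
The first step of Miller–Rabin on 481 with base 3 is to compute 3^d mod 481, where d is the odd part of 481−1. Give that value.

481 − 1 = 480 = 2^5 · 15, so d = 15.
3^1 ≡ 3 (mod 481)
3^2 ≡ 3^2 = 9 ≡ 9 (mod 481)
3^4 ≡ 9^2 = 81 ≡ 81 (mod 481)
3^8 ≡ 81^2 = 6561 ≡ 308 (mod 481)
15 = 8 + 4 + 2 + 1 in binary powers of 2.
So 3^15 ≡ 308 · 81 · 9 · 3 ≡ 196 (mod 481).
Squaring chain: 196 → 417 → 248 → 417 → 248; never reaches −1, so base 3 is a Miller–Rabin witness that 481 is composite.

196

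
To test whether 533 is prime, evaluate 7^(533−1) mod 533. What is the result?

113

7^1 ≡ 7 (mod 533)
7^2 ≡ 7^2 = 49 ≡ 49 (mod 533)
7^4 ≡ 49^2 = 2401 ≡ 269 (mod 533)
7^8 ≡ 269^2 = 72361 ≡ 406 (mod 533)
7^16 ≡ 406^2 = 164836 ≡ 139 (mod 533)
7^32 ≡ 139^2 = 19321 ≡ 133 (mod 533)
7^64 ≡ 133^2 = 17689 ≡ 100 (mod 533)
7^128 ≡ 100^2 = 10000 ≡ 406 (mod 533)
7^256 ≡ 406^2 = 164836 ≡ 139 (mod 533)
7^512 ≡ 139^2 = 19321 ≡ 133 (mod 533)
532 = 512 + 16 + 4 in binary powers of 2.
So 7^532 ≡ 133 · 139 · 269 ≡ 113 (mod 533).
Since 113 ≠ 1, base 7 is a Fermat witness: 533 is composite.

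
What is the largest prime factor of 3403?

83

3403 = 41 · 83
83 is prime.
So 3403 = 41 · 83; the largest prime factor is 83.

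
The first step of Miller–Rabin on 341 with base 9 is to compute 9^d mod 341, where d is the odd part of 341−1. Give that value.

341 − 1 = 340 = 2^2 · 85, so d = 85.
9^1 ≡ 9 (mod 341)
9^2 ≡ 9^2 = 81 ≡ 81 (mod 341)
9^4 ≡ 81^2 = 6561 ≡ 82 (mod 341)
9^8 ≡ 82^2 = 6724 ≡ 245 (mod 341)
9^16 ≡ 245^2 = 60025 ≡ 9 (mod 341)
9^32 ≡ 9^2 = 81 ≡ 81 (mod 341)
9^64 ≡ 81^2 = 6561 ≡ 82 (mod 341)
85 = 64 + 16 + 4 + 1 in binary powers of 2.
So 9^85 ≡ 82 · 9 · 82 · 9 ≡ 67 (mod 341).
Squaring chain: 67 → 56; never reaches −1, so base 9 is a Miller–Rabin witness that 341 is composite.

67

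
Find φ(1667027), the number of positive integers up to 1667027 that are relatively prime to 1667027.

Factor: 1667027 = 67 · 139 · 179.
φ(1667027) = (67−1) · (139−1) · (179−1) = 66 · 138 · 178 = 1621224.

1621224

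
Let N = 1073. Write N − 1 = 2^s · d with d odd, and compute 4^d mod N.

1073 − 1 = 1072 = 2^4 · 67, so d = 67.
4^1 ≡ 4 (mod 1073)
4^2 ≡ 4^2 = 16 ≡ 16 (mod 1073)
4^4 ≡ 16^2 = 256 ≡ 256 (mod 1073)
4^8 ≡ 256^2 = 65536 ≡ 83 (mod 1073)
4^16 ≡ 83^2 = 6889 ≡ 451 (mod 1073)
4^32 ≡ 451^2 = 203401 ≡ 604 (mod 1073)
4^64 ≡ 604^2 = 364816 ≡ 1069 (mod 1073)
67 = 64 + 2 + 1 in binary powers of 2.
So 4^67 ≡ 1069 · 16 · 4 ≡ 817 (mod 1073).
Squaring chain: 817 → 83 → 451 → 604; never reaches −1, so base 4 is a Miller–Rabin witness that 1073 is composite.

817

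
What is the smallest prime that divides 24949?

61

24949 is odd.
Digit sum 28, not divisible by 3.
Ends in 9: not divisible by 5.
7: 24949 = 7·3564 + 1
11: 24949 = 11·2268 + 1
13: 24949 = 13·1919 + 2
17: 24949 = 17·1467 + 10
19: 24949 = 19·1313 + 2
23: 24949 = 23·1084 + 17
29: 24949 = 29·860 + 9
31: 24949 = 31·804 + 25
37: 24949 = 37·674 + 11
41: 24949 = 41·608 + 21
43: 24949 = 43·580 + 9
47: 24949 = 47·530 + 39
53: 24949 = 53·470 + 39
59: 24949 = 59·422 + 51
61: 24949 = 61·409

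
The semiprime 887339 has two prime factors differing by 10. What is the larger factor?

947

Since p = q + 10, we have 887339 = q(q + 10), so q² + 10q − 887339 = 0.
Discriminant: 10² + 4·887339 = 100 + 3549356 = 3549456; √3549456 = 1884.
q = (−10 + 1884)/2 = 937, and p = q + 10 = 947.
Check: 937 · 947 = 887339.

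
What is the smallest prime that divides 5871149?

59

5871149 is odd.
Digit sum 35, not divisible by 3.
Ends in 9: not divisible by 5.
7: 5871149 = 7·838735 + 4
11: 5871149 = 11·533740 + 9
13: 5871149 = 13·451626 + 11
17: 5871149 = 17·345361 + 12
19: 5871149 = 19·309007 + 16
23: 5871149 = 23·255267 + 8
29: 5871149 = 29·202453 + 12
31: 5871149 = 31·189391 + 28
37: 5871149 = 37·158679 + 26
41: 5871149 = 41·143198 + 31
43: 5871149 = 43·136538 + 15
47: 5871149 = 47·124918 + 3
53: 5871149 = 53·110776 + 21
59: 5871149 = 59·99511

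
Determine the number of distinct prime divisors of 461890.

6

461890 = 2 · 230945
230945 = 5 · 46189
46189 = 11 · 4199
4199 = 13 · 323
323 = 17 · 19
461890 = 2 · 5 · 11 · 13 · 17 · 19, which has 6 distinct prime factors.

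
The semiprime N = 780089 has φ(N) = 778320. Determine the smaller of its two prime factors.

829

φ(n) = (p−1)(q−1) = n − (p+q) + 1, so p + q = 780089 − 778320 + 1 = 1770.
p and q are the roots of t² − 1770t + 780089 = 0.
Discriminant: 1770² − 4·780089 = 3132900 − 3120356 = 12544; √12544 = 112.
q = (1770 − 112)/2 = 829, p = (1770 + 112)/2 = 941.
Check: 829 · 941 = 780089.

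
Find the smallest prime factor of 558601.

23

558601 is odd.
Digit sum 25, not divisible by 3.
Ends in 1: not divisible by 5.
7: 558601 = 7·79800 + 1
11: 558601 = 11·50781 + 10
13: 558601 = 13·42969 + 4
17: 558601 = 17·32858 + 15
19: 558601 = 19·29400 + 1
23: 558601 = 23·24287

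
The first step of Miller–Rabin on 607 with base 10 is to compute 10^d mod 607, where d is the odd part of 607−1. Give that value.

607 − 1 = 606 = 2^1 · 303, so d = 303.
10^1 ≡ 10 (mod 607)
10^2 ≡ 10^2 = 100 ≡ 100 (mod 607)
10^4 ≡ 100^2 = 10000 ≡ 288 (mod 607)
10^8 ≡ 288^2 = 82944 ≡ 392 (mod 607)
10^16 ≡ 392^2 = 153664 ≡ 93 (mod 607)
10^32 ≡ 93^2 = 8649 ≡ 151 (mod 607)
10^64 ≡ 151^2 = 22801 ≡ 342 (mod 607)
10^128 ≡ 342^2 = 116964 ≡ 420 (mod 607)
10^256 ≡ 420^2 = 176400 ≡ 370 (mod 607)
303 = 256 + 32 + 8 + 4 + 2 + 1 in binary powers of 2.
So 10^303 ≡ 370 · 151 · 392 · 288 · 100 · 10 ≡ 606 (mod 607).
Since 10^d ≡ 606 (mod 607), base 10 does not prove 607 composite.

606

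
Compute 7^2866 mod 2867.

7^1 ≡ 7 (mod 2867)
7^2 ≡ 7^2 = 49 ≡ 49 (mod 2867)
7^4 ≡ 49^2 = 2401 ≡ 2401 (mod 2867)
7^8 ≡ 2401^2 = 5764801 ≡ 2131 (mod 2867)
7^16 ≡ 2131^2 = 4541161 ≡ 2700 (mod 2867)
7^32 ≡ 2700^2 = 7290000 ≡ 2086 (mod 2867)
7^64 ≡ 2086^2 = 4351396 ≡ 2157 (mod 2867)
7^128 ≡ 2157^2 = 4652649 ≡ 2375 (mod 2867)
7^256 ≡ 2375^2 = 5640625 ≡ 1236 (mod 2867)
7^512 ≡ 1236^2 = 1527696 ≡ 2452 (mod 2867)
7^1024 ≡ 2452^2 = 6012304 ≡ 205 (mod 2867)
7^2048 ≡ 205^2 = 42025 ≡ 1887 (mod 2867)
2866 = 2048 + 512 + 256 + 32 + 16 + 2 in binary powers of 2.
So 7^2866 ≡ 1887 · 2452 · 1236 · 2086 · 2700 · 49 ≡ 1021 (mod 2867).
Since 1021 ≠ 1, base 7 is a Fermat witness: 2867 is composite.

1021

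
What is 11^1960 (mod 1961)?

11^1 ≡ 11 (mod 1961)
11^2 ≡ 11^2 = 121 ≡ 121 (mod 1961)
11^4 ≡ 121^2 = 14641 ≡ 914 (mod 1961)
11^8 ≡ 914^2 = 835396 ≡ 10 (mod 1961)
11^16 ≡ 10^2 = 100 ≡ 100 (mod 1961)
11^32 ≡ 100^2 = 10000 ≡ 195 (mod 1961)
11^64 ≡ 195^2 = 38025 ≡ 766 (mod 1961)
11^128 ≡ 766^2 = 586756 ≡ 417 (mod 1961)
11^256 ≡ 417^2 = 173889 ≡ 1321 (mod 1961)
11^512 ≡ 1321^2 = 1745041 ≡ 1712 (mod 1961)
11^1024 ≡ 1712^2 = 2930944 ≡ 1210 (mod 1961)
1960 = 1024 + 512 + 256 + 128 + 32 + 8 in binary powers of 2.
So 11^1960 ≡ 1210 · 1712 · 1321 · 417 · 195 · 10 ≡ 1210 (mod 1961).
Since 1210 ≠ 1, base 11 is a Fermat witness: 1961 is composite.

1210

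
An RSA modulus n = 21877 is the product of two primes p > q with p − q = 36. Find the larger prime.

167

Since p = q + 36, we have 21877 = q(q + 36), so q² + 36q − 21877 = 0.
Discriminant: 36² + 4·21877 = 1296 + 87508 = 88804; √88804 = 298.
q = (−36 + 298)/2 = 131, and p = q + 36 = 167.
Check: 131 · 167 = 21877.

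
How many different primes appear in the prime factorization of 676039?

5

676039 = 7 · 96577
96577 = 13 · 7429
7429 = 17 · 437
437 = 19 · 23
676039 = 7 · 13 · 17 · 19 · 23, which has 5 distinct prime factors.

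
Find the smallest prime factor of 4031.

29

4031 is odd.
Digit sum 8, not divisible by 3.
Ends in 1: not divisible by 5.
7: 4031 = 7·575 + 6
11: 4031 = 11·366 + 5
13: 4031 = 13·310 + 1
17: 4031 = 17·237 + 2
19: 4031 = 19·212 + 3
23: 4031 = 23·175 + 6
29: 4031 = 29·139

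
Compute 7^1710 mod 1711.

7^1 ≡ 7 (mod 1711)
7^2 ≡ 7^2 = 49 ≡ 49 (mod 1711)
7^4 ≡ 49^2 = 2401 ≡ 690 (mod 1711)
7^8 ≡ 690^2 = 476100 ≡ 442 (mod 1711)
7^16 ≡ 442^2 = 195364 ≡ 310 (mod 1711)
7^32 ≡ 310^2 = 96100 ≡ 284 (mod 1711)
7^64 ≡ 284^2 = 80656 ≡ 239 (mod 1711)
7^128 ≡ 239^2 = 57121 ≡ 658 (mod 1711)
7^256 ≡ 658^2 = 432964 ≡ 81 (mod 1711)
7^512 ≡ 81^2 = 6561 ≡ 1428 (mod 1711)
7^1024 ≡ 1428^2 = 2039184 ≡ 1383 (mod 1711)
1710 = 1024 + 512 + 128 + 32 + 8 + 4 + 2 in binary powers of 2.
So 7^1710 ≡ 1383 · 1428 · 658 · 284 · 442 · 690 · 49 ≡ 194 (mod 1711).
Since 194 ≠ 1, base 7 is a Fermat witness: 1711 is composite.

194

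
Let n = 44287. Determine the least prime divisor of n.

44287 is odd.
Digit sum 25, not divisible by 3.
Ends in 7: not divisible by 5.
7: 44287 = 7·6326 + 5
11: 44287 = 11·4026 + 1
13: 44287 = 13·3406 + 9
17: 44287 = 17·2605 + 2
19: 44287 = 19·2330 + 17
23: 44287 = 23·1925 + 12
29: 44287 = 29·1527 + 4
31: 44287 = 31·1428 + 19
37: 44287 = 37·1196 + 35
41: 44287 = 41·1080 + 7
43: 44287 = 43·1029 + 40
47: 44287 = 47·942 + 13
53: 44287 = 53·835 + 32
59: 44287 = 59·750 + 37
61: 44287 = 61·726 + 1
67: 44287 = 67·661

67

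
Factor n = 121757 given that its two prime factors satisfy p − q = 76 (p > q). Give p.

389

Since p = q + 76, we have 121757 = q(q + 76), so q² + 76q − 121757 = 0.
Discriminant: 76² + 4·121757 = 5776 + 487028 = 492804; √492804 = 702.
q = (−76 + 702)/2 = 313, and p = q + 76 = 389.
Check: 313 · 389 = 121757.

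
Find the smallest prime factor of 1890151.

43

1890151 is odd.
Digit sum 25, not divisible by 3.
Ends in 1: not divisible by 5.
7: 1890151 = 7·270021 + 4
11: 1890151 = 11·171831 + 10
13: 1890151 = 13·145396 + 3
17: 1890151 = 17·111185 + 6
19: 1890151 = 19·99481 + 12
23: 1890151 = 23·82180 + 11
29: 1890151 = 29·65177 + 18
31: 1890151 = 31·60972 + 19
37: 1890151 = 37·51085 + 6
41: 1890151 = 41·46101 + 10
43: 1890151 = 43·43957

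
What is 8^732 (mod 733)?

1

8^1 ≡ 8 (mod 733)
8^2 ≡ 8^2 = 64 ≡ 64 (mod 733)
8^4 ≡ 64^2 = 4096 ≡ 431 (mod 733)
8^8 ≡ 431^2 = 185761 ≡ 312 (mod 733)
8^16 ≡ 312^2 = 97344 ≡ 588 (mod 733)
8^32 ≡ 588^2 = 345744 ≡ 501 (mod 733)
8^64 ≡ 501^2 = 251001 ≡ 315 (mod 733)
8^128 ≡ 315^2 = 99225 ≡ 270 (mod 733)
8^256 ≡ 270^2 = 72900 ≡ 333 (mod 733)
8^512 ≡ 333^2 = 110889 ≡ 206 (mod 733)
732 = 512 + 128 + 64 + 16 + 8 + 4 in binary powers of 2.
So 8^732 ≡ 206 · 270 · 315 · 588 · 312 · 431 ≡ 1 (mod 733).
Since the result is 1, base 8 gives no evidence that 733 is composite.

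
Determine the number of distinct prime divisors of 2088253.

2088253 = 31^2 · 2173
2173 = 41 · 53
2088253 = 31^2 · 41 · 53, which has 3 distinct prime factors.

3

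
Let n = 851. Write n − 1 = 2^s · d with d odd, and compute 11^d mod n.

851 − 1 = 850 = 2^1 · 425, so d = 425.
11^1 ≡ 11 (mod 851)
11^2 ≡ 11^2 = 121 ≡ 121 (mod 851)
11^4 ≡ 121^2 = 14641 ≡ 174 (mod 851)
11^8 ≡ 174^2 = 30276 ≡ 491 (mod 851)
11^16 ≡ 491^2 = 241081 ≡ 248 (mod 851)
11^32 ≡ 248^2 = 61504 ≡ 232 (mod 851)
11^64 ≡ 232^2 = 53824 ≡ 211 (mod 851)
11^128 ≡ 211^2 = 44521 ≡ 269 (mod 851)
11^256 ≡ 269^2 = 72361 ≡ 26 (mod 851)
425 = 256 + 128 + 32 + 8 + 1 in binary powers of 2.
So 11^425 ≡ 26 · 269 · 232 · 491 · 11 ≡ 582 (mod 851).
Squaring chain: 582; never reaches −1, so base 11 is a Miller–Rabin witness that 851 is composite.

582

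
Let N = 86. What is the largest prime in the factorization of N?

43

86 = 2 · 43
43 is prime.
So 86 = 2 · 43; the largest prime factor is 43.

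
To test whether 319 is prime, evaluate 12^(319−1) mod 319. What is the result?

12^1 ≡ 12 (mod 319)
12^2 ≡ 12^2 = 144 ≡ 144 (mod 319)
12^4 ≡ 144^2 = 20736 ≡ 1 (mod 319)
12^8 ≡ 1^2 = 1 ≡ 1 (mod 319)
12^16 ≡ 1^2 = 1 ≡ 1 (mod 319)
12^32 ≡ 1^2 = 1 ≡ 1 (mod 319)
12^64 ≡ 1^2 = 1 ≡ 1 (mod 319)
12^128 ≡ 1^2 = 1 ≡ 1 (mod 319)
12^256 ≡ 1^2 = 1 ≡ 1 (mod 319)
318 = 256 + 32 + 16 + 8 + 4 + 2 in binary powers of 2.
So 12^318 ≡ 1 · 1 · 1 · 1 · 1 · 144 ≡ 144 (mod 319).
Since 144 ≠ 1, base 12 is a Fermat witness: 319 is composite.

144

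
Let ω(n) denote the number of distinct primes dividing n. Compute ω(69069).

5

69069 = 3 · 23023
23023 = 7 · 3289
3289 = 11 · 299
299 = 13 · 23
69069 = 3 · 7 · 11 · 13 · 23, which has 5 distinct prime factors.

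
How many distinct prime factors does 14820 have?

5

14820 = 2^2 · 3705
3705 = 3 · 1235
1235 = 5 · 247
247 = 13 · 19
14820 = 2^2 · 3 · 5 · 13 · 19, which has 5 distinct prime factors.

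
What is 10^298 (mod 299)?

289

10^1 ≡ 10 (mod 299)
10^2 ≡ 10^2 = 100 ≡ 100 (mod 299)
10^4 ≡ 100^2 = 10000 ≡ 133 (mod 299)
10^8 ≡ 133^2 = 17689 ≡ 48 (mod 299)
10^16 ≡ 48^2 = 2304 ≡ 211 (mod 299)
10^32 ≡ 211^2 = 44521 ≡ 269 (mod 299)
10^64 ≡ 269^2 = 72361 ≡ 3 (mod 299)
10^128 ≡ 3^2 = 9 ≡ 9 (mod 299)
10^256 ≡ 9^2 = 81 ≡ 81 (mod 299)
298 = 256 + 32 + 8 + 2 in binary powers of 2.
So 10^298 ≡ 81 · 269 · 48 · 100 ≡ 289 (mod 299).
Since 289 ≠ 1, base 10 is a Fermat witness: 299 is composite.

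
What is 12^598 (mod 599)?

12^1 ≡ 12 (mod 599)
12^2 ≡ 12^2 = 144 ≡ 144 (mod 599)
12^4 ≡ 144^2 = 20736 ≡ 370 (mod 599)
12^8 ≡ 370^2 = 136900 ≡ 328 (mod 599)
12^16 ≡ 328^2 = 107584 ≡ 363 (mod 599)
12^32 ≡ 363^2 = 131769 ≡ 588 (mod 599)
12^64 ≡ 588^2 = 345744 ≡ 121 (mod 599)
12^128 ≡ 121^2 = 14641 ≡ 265 (mod 599)
12^256 ≡ 265^2 = 70225 ≡ 142 (mod 599)
12^512 ≡ 142^2 = 20164 ≡ 397 (mod 599)
598 = 512 + 64 + 16 + 4 + 2 in binary powers of 2.
So 12^598 ≡ 397 · 121 · 363 · 370 · 144 ≡ 1 (mod 599).
Since the result is 1, base 12 gives no evidence that 599 is composite.

1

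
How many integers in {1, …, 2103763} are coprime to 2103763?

2046240

Factor: 2103763 = 59 · 181 · 197.
φ(2103763) = (59−1) · (181−1) · (197−1) = 58 · 180 · 196 = 2046240.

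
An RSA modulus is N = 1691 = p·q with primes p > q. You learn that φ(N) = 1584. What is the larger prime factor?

89

φ(n) = (p−1)(q−1) = n − (p+q) + 1, so p + q = 1691 − 1584 + 1 = 108.
p and q are the roots of t² − 108t + 1691 = 0.
Discriminant: 108² − 4·1691 = 11664 − 6764 = 4900; √4900 = 70.
q = (108 − 70)/2 = 19, p = (108 + 70)/2 = 89.
Check: 19 · 89 = 1691.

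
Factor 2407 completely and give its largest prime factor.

2407 = 29 · 83
83 is prime.
So 2407 = 29 · 83; the largest prime factor is 83.

83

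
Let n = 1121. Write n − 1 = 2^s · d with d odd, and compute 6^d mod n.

1121 − 1 = 1120 = 2^5 · 35, so d = 35.
6^1 ≡ 6 (mod 1121)
6^2 ≡ 6^2 = 36 ≡ 36 (mod 1121)
6^4 ≡ 36^2 = 1296 ≡ 175 (mod 1121)
6^8 ≡ 175^2 = 30625 ≡ 358 (mod 1121)
6^16 ≡ 358^2 = 128164 ≡ 370 (mod 1121)
6^32 ≡ 370^2 = 136900 ≡ 138 (mod 1121)
35 = 32 + 2 + 1 in binary powers of 2.
So 6^35 ≡ 138 · 36 · 6 ≡ 662 (mod 1121).
Squaring chain: 662 → 1054 → 5 → 25 → 625; never reaches −1, so base 6 is a Miller–Rabin witness that 1121 is composite.

662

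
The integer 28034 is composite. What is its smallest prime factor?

2

28034 is even: 2 divides it.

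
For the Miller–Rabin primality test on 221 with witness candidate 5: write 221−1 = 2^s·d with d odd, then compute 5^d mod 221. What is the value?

221 − 1 = 220 = 2^2 · 55, so d = 55.
5^1 ≡ 5 (mod 221)
5^2 ≡ 5^2 = 25 ≡ 25 (mod 221)
5^4 ≡ 25^2 = 625 ≡ 183 (mod 221)
5^8 ≡ 183^2 = 33489 ≡ 118 (mod 221)
5^16 ≡ 118^2 = 13924 ≡ 1 (mod 221)
5^32 ≡ 1^2 = 1 ≡ 1 (mod 221)
55 = 32 + 16 + 4 + 2 + 1 in binary powers of 2.
So 5^55 ≡ 1 · 1 · 183 · 25 · 5 ≡ 112 (mod 221).
Squaring chain: 112 → 168; never reaches −1, so base 5 is a Miller–Rabin witness that 221 is composite.

112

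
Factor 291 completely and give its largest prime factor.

97

291 = 3 · 97
97 is prime.
So 291 = 3 · 97; the largest prime factor is 97.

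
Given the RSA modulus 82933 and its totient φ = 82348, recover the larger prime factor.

347

φ(n) = (p−1)(q−1) = n − (p+q) + 1, so p + q = 82933 − 82348 + 1 = 586.
p and q are the roots of t² − 586t + 82933 = 0.
Discriminant: 586² − 4·82933 = 343396 − 331732 = 11664; √11664 = 108.
q = (586 − 108)/2 = 239, p = (586 + 108)/2 = 347.
Check: 239 · 347 = 82933.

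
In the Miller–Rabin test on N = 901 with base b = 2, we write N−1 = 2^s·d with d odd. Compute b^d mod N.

901 − 1 = 900 = 2^2 · 225, so d = 225.
2^1 ≡ 2 (mod 901)
2^2 ≡ 2^2 = 4 ≡ 4 (mod 901)
2^4 ≡ 4^2 = 16 ≡ 16 (mod 901)
2^8 ≡ 16^2 = 256 ≡ 256 (mod 901)
2^16 ≡ 256^2 = 65536 ≡ 664 (mod 901)
2^32 ≡ 664^2 = 440896 ≡ 307 (mod 901)
2^64 ≡ 307^2 = 94249 ≡ 545 (mod 901)
2^128 ≡ 545^2 = 297025 ≡ 596 (mod 901)
225 = 128 + 64 + 32 + 1 in binary powers of 2.
So 2^225 ≡ 596 · 545 · 307 · 2 ≡ 427 (mod 901).
Squaring chain: 427 → 327; never reaches −1, so base 2 is a Miller–Rabin witness that 901 is composite.

427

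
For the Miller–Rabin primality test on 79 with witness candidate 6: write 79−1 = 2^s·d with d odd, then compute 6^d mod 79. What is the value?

78

79 − 1 = 78 = 2^1 · 39, so d = 39.
6^1 ≡ 6 (mod 79)
6^2 ≡ 6^2 = 36 ≡ 36 (mod 79)
6^4 ≡ 36^2 = 1296 ≡ 32 (mod 79)
6^8 ≡ 32^2 = 1024 ≡ 76 (mod 79)
6^16 ≡ 76^2 = 5776 ≡ 9 (mod 79)
6^32 ≡ 9^2 = 81 ≡ 2 (mod 79)
39 = 32 + 4 + 2 + 1 in binary powers of 2.
So 6^39 ≡ 2 · 32 · 36 · 6 ≡ 78 (mod 79).
Since 6^d ≡ 78 (mod 79), base 6 does not prove 79 composite.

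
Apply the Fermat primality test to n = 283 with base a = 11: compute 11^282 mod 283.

1

11^1 ≡ 11 (mod 283)
11^2 ≡ 11^2 = 121 ≡ 121 (mod 283)
11^4 ≡ 121^2 = 14641 ≡ 208 (mod 283)
11^8 ≡ 208^2 = 43264 ≡ 248 (mod 283)
11^16 ≡ 248^2 = 61504 ≡ 93 (mod 283)
11^32 ≡ 93^2 = 8649 ≡ 159 (mod 283)
11^64 ≡ 159^2 = 25281 ≡ 94 (mod 283)
11^128 ≡ 94^2 = 8836 ≡ 63 (mod 283)
11^256 ≡ 63^2 = 3969 ≡ 7 (mod 283)
282 = 256 + 16 + 8 + 2 in binary powers of 2.
So 11^282 ≡ 7 · 93 · 248 · 121 ≡ 1 (mod 283).
Since the result is 1, base 11 gives no evidence that 283 is composite.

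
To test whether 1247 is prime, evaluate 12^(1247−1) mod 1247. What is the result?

12^1 ≡ 12 (mod 1247)
12^2 ≡ 12^2 = 144 ≡ 144 (mod 1247)
12^4 ≡ 144^2 = 20736 ≡ 784 (mod 1247)
12^8 ≡ 784^2 = 614656 ≡ 1132 (mod 1247)
12^16 ≡ 1132^2 = 1281424 ≡ 755 (mod 1247)
12^32 ≡ 755^2 = 570025 ≡ 146 (mod 1247)
12^64 ≡ 146^2 = 21316 ≡ 117 (mod 1247)
12^128 ≡ 117^2 = 13689 ≡ 1219 (mod 1247)
12^256 ≡ 1219^2 = 1485961 ≡ 784 (mod 1247)
12^512 ≡ 784^2 = 614656 ≡ 1132 (mod 1247)
12^1024 ≡ 1132^2 = 1281424 ≡ 755 (mod 1247)
1246 = 1024 + 128 + 64 + 16 + 8 + 4 + 2 in binary powers of 2.
So 12^1246 ≡ 755 · 1219 · 117 · 755 · 1132 · 784 · 144 ≡ 608 (mod 1247).
Since 608 ≠ 1, base 12 is a Fermat witness: 1247 is composite.

608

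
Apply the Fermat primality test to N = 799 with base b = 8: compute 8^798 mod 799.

4

8^1 ≡ 8 (mod 799)
8^2 ≡ 8^2 = 64 ≡ 64 (mod 799)
8^4 ≡ 64^2 = 4096 ≡ 101 (mod 799)
8^8 ≡ 101^2 = 10201 ≡ 613 (mod 799)
8^16 ≡ 613^2 = 375769 ≡ 239 (mod 799)
8^32 ≡ 239^2 = 57121 ≡ 392 (mod 799)
8^64 ≡ 392^2 = 153664 ≡ 256 (mod 799)
8^128 ≡ 256^2 = 65536 ≡ 18 (mod 799)
8^256 ≡ 18^2 = 324 ≡ 324 (mod 799)
8^512 ≡ 324^2 = 104976 ≡ 307 (mod 799)
798 = 512 + 256 + 16 + 8 + 4 + 2 in binary powers of 2.
So 8^798 ≡ 307 · 324 · 239 · 613 · 101 · 64 ≡ 4 (mod 799).
Since 4 ≠ 1, base 8 is a Fermat witness: 799 is composite.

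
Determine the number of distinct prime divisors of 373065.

373065 = 3 · 124355
124355 = 5 · 24871
24871 = 7 · 3553
3553 = 11 · 323
323 = 17 · 19
373065 = 3 · 5 · 7 · 11 · 17 · 19, which has 6 distinct prime factors.

6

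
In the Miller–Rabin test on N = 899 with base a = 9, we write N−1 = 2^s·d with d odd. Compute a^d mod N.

899 − 1 = 898 = 2^1 · 449, so d = 449.
9^1 ≡ 9 (mod 899)
9^2 ≡ 9^2 = 81 ≡ 81 (mod 899)
9^4 ≡ 81^2 = 6561 ≡ 268 (mod 899)
9^8 ≡ 268^2 = 71824 ≡ 803 (mod 899)
9^16 ≡ 803^2 = 644809 ≡ 226 (mod 899)
9^32 ≡ 226^2 = 51076 ≡ 732 (mod 899)
9^64 ≡ 732^2 = 535824 ≡ 20 (mod 899)
9^128 ≡ 20^2 = 400 ≡ 400 (mod 899)
9^256 ≡ 400^2 = 160000 ≡ 877 (mod 899)
449 = 256 + 128 + 64 + 1 in binary powers of 2.
So 9^449 ≡ 877 · 400 · 20 · 9 ≡ 38 (mod 899).
Squaring chain: 38; never reaches −1, so base 9 is a Miller–Rabin witness that 899 is composite.

38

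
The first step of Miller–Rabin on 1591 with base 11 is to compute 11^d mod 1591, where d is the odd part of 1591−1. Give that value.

1591 − 1 = 1590 = 2^1 · 795, so d = 795.
11^1 ≡ 11 (mod 1591)
11^2 ≡ 11^2 = 121 ≡ 121 (mod 1591)
11^4 ≡ 121^2 = 14641 ≡ 322 (mod 1591)
11^8 ≡ 322^2 = 103684 ≡ 269 (mod 1591)
11^16 ≡ 269^2 = 72361 ≡ 766 (mod 1591)
11^32 ≡ 766^2 = 586756 ≡ 1268 (mod 1591)
11^64 ≡ 1268^2 = 1607824 ≡ 914 (mod 1591)
11^128 ≡ 914^2 = 835396 ≡ 121 (mod 1591)
11^256 ≡ 121^2 = 14641 ≡ 322 (mod 1591)
11^512 ≡ 322^2 = 103684 ≡ 269 (mod 1591)
795 = 512 + 256 + 16 + 8 + 2 + 1 in binary powers of 2.
So 11^795 ≡ 269 · 322 · 766 · 269 · 121 · 11 ≡ 924 (mod 1591).
Squaring chain: 924; never reaches −1, so base 11 is a Miller–Rabin witness that 1591 is composite.

924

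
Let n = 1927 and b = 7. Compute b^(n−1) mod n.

7^1 ≡ 7 (mod 1927)
7^2 ≡ 7^2 = 49 ≡ 49 (mod 1927)
7^4 ≡ 49^2 = 2401 ≡ 474 (mod 1927)
7^8 ≡ 474^2 = 224676 ≡ 1144 (mod 1927)
7^16 ≡ 1144^2 = 1308736 ≡ 303 (mod 1927)
7^32 ≡ 303^2 = 91809 ≡ 1240 (mod 1927)
7^64 ≡ 1240^2 = 1537600 ≡ 1781 (mod 1927)
7^128 ≡ 1781^2 = 3171961 ≡ 119 (mod 1927)
7^256 ≡ 119^2 = 14161 ≡ 672 (mod 1927)
7^512 ≡ 672^2 = 451584 ≡ 666 (mod 1927)
7^1024 ≡ 666^2 = 443556 ≡ 346 (mod 1927)
1926 = 1024 + 512 + 256 + 128 + 4 + 2 in binary powers of 2.
So 7^1926 ≡ 346 · 666 · 672 · 119 · 474 · 49 ≡ 758 (mod 1927).
Since 758 ≠ 1, base 7 is a Fermat witness: 1927 is composite.

758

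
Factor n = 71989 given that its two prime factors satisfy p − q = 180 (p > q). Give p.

373

Since p = q + 180, we have 71989 = q(q + 180), so q² + 180q − 71989 = 0.
Discriminant: 180² + 4·71989 = 32400 + 287956 = 320356; √320356 = 566.
q = (−180 + 566)/2 = 193, and p = q + 180 = 373.
Check: 193 · 373 = 71989.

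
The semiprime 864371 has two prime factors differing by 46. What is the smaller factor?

Since p = q + 46, we have 864371 = q(q + 46), so q² + 46q − 864371 = 0.
Discriminant: 46² + 4·864371 = 2116 + 3457484 = 3459600; √3459600 = 1860.
q = (−46 + 1860)/2 = 907, and p = q + 46 = 953.
Check: 907 · 953 = 864371.

907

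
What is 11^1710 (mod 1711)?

1078

11^1 ≡ 11 (mod 1711)
11^2 ≡ 11^2 = 121 ≡ 121 (mod 1711)
11^4 ≡ 121^2 = 14641 ≡ 953 (mod 1711)
11^8 ≡ 953^2 = 908209 ≡ 1379 (mod 1711)
11^16 ≡ 1379^2 = 1901641 ≡ 720 (mod 1711)
11^32 ≡ 720^2 = 518400 ≡ 1678 (mod 1711)
11^64 ≡ 1678^2 = 2815684 ≡ 1089 (mod 1711)
11^128 ≡ 1089^2 = 1185921 ≡ 198 (mod 1711)
11^256 ≡ 198^2 = 39204 ≡ 1562 (mod 1711)
11^512 ≡ 1562^2 = 2439844 ≡ 1669 (mod 1711)
11^1024 ≡ 1669^2 = 2785561 ≡ 53 (mod 1711)
1710 = 1024 + 512 + 128 + 32 + 8 + 4 + 2 in binary powers of 2.
So 11^1710 ≡ 53 · 1669 · 198 · 1678 · 1379 · 953 · 121 ≡ 1078 (mod 1711).
Since 1078 ≠ 1, base 11 is a Fermat witness: 1711 is composite.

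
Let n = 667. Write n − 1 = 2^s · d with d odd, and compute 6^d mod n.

667 − 1 = 666 = 2^1 · 333, so d = 333.
6^1 ≡ 6 (mod 667)
6^2 ≡ 6^2 = 36 ≡ 36 (mod 667)
6^4 ≡ 36^2 = 1296 ≡ 629 (mod 667)
6^8 ≡ 629^2 = 395641 ≡ 110 (mod 667)
6^16 ≡ 110^2 = 12100 ≡ 94 (mod 667)
6^32 ≡ 94^2 = 8836 ≡ 165 (mod 667)
6^64 ≡ 165^2 = 27225 ≡ 545 (mod 667)
6^128 ≡ 545^2 = 297025 ≡ 210 (mod 667)
6^256 ≡ 210^2 = 44100 ≡ 78 (mod 667)
333 = 256 + 64 + 8 + 4 + 1 in binary powers of 2.
So 6^333 ≡ 78 · 545 · 110 · 629 · 6 ≡ 9 (mod 667).
Squaring chain: 9; never reaches −1, so base 6 is a Miller–Rabin witness that 667 is composite.

9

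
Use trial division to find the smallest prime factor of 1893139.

1893139 is odd.
Digit sum 34, not divisible by 3.
Ends in 9: not divisible by 5.
7: 1893139 = 7·270448 + 3
11: 1893139 = 11·172103 + 6
13: 1893139 = 13·145626 + 1
17: 1893139 = 17·111361 + 2
19: 1893139 = 19·99638 + 17
23: 1893139 = 23·82310 + 9
29: 1893139 = 29·65280 + 19
31: 1893139 = 31·61069

31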